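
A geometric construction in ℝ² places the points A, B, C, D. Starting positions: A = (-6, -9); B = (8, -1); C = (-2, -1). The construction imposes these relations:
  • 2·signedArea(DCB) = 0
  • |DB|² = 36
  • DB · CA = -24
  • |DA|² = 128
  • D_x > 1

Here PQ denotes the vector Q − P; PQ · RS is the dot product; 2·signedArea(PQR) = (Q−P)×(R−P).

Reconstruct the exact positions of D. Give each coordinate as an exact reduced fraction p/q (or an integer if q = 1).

1. D_x = 2  [2·signedArea(DCB) = 0 ∩ DB · CA = -24]
2. D_y = -1  [2·signedArea(DCB) = 0 ∩ DB · CA = -24]
   → D = (2, -1)

D = (2, -1)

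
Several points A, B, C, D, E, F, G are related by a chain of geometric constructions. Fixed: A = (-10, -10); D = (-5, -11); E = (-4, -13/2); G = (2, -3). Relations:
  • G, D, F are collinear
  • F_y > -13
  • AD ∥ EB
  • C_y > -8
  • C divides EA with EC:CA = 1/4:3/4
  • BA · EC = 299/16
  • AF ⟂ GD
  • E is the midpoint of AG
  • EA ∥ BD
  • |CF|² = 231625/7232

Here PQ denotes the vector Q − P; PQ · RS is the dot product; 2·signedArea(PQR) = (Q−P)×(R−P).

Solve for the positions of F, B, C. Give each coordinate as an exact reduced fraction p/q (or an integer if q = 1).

B = (1, -15/2)
C = (-11/2, -59/8)
F = (-754/113, -1459/113)

1. F_x = -754/113  [G, D, F are collinear ∩ AF ⟂ GD]
2. F_y = -1459/113  [G, D, F are collinear ∩ AF ⟂ GD]
   → F = (-754/113, -1459/113)
3. B_x = 1  [EA ∥ BD ∩ AD ∥ EB]
4. B_y = -15/2  [EA ∥ BD ∩ AD ∥ EB]
   → B = (1, -15/2)
5. C_x = -11/2  [C divides EA with EC:CA = 1/4:3/4]
6. C_y = -59/8  [C divides EA with EC:CA = 1/4:3/4]
   → C = (-11/2, -59/8)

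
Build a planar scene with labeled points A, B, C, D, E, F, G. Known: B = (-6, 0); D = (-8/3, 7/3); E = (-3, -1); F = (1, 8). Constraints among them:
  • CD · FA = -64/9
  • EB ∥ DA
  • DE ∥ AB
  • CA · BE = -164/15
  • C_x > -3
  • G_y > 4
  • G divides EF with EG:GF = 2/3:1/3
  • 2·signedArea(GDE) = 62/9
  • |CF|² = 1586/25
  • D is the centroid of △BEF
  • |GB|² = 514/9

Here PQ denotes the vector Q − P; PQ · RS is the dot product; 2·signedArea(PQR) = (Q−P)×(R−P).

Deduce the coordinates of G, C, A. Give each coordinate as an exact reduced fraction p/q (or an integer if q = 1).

A = (-17/3, 10/3)
C = (-14/5, 1)
G = (-1/3, 5)

1. G_x = -1/3  [G divides EF with EG:GF = 2/3:1/3]
2. G_y = 5  [G divides EF with EG:GF = 2/3:1/3]
   → G = (-1/3, 5)
3. A_x = -17/3  [DE ∥ AB ∩ EB ∥ DA]
4. A_y = 10/3  [DE ∥ AB ∩ EB ∥ DA]
   → A = (-17/3, 10/3)
5. C_x = -14/5  [CD · FA = -64/9 ∩ CA · BE = -164/15]
6. C_y = 1  [CD · FA = -64/9 ∩ CA · BE = -164/15]
   → C = (-14/5, 1)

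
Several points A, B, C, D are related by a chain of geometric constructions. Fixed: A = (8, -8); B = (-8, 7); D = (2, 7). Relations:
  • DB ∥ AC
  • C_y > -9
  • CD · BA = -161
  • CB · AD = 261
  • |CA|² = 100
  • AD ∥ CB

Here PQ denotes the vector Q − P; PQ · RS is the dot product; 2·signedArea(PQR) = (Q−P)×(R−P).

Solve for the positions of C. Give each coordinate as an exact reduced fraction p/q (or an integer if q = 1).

1. C_x = -2  [AD ∥ CB ∩ DB ∥ AC]
2. C_y = -8  [AD ∥ CB ∩ DB ∥ AC]
   → C = (-2, -8)

C = (-2, -8)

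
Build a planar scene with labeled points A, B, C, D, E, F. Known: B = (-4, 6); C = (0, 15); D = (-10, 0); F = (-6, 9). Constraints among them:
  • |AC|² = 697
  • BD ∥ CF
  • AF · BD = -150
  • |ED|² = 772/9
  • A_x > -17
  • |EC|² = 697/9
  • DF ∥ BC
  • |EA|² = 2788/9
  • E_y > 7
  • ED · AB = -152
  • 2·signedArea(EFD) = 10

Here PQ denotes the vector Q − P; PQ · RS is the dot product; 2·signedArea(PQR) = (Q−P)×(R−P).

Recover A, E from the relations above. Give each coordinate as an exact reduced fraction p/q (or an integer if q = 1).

A = (-16, -6)
E = (-16/3, 8)

1. A_x = -16  [line 6·x + 6·y + 132 = 0 ∩ |AC|² = 697]
2. A_y = -6  [line 6·x + 6·y + 132 = 0 ∩ |AC|² = 697]
   → A = (-16, -6)
3. E_x = -16/3  [2·signedArea(EFD) = 10 ∩ ED · AB = -152]
4. E_y = 8  [2·signedArea(EFD) = 10 ∩ ED · AB = -152]
   → E = (-16/3, 8)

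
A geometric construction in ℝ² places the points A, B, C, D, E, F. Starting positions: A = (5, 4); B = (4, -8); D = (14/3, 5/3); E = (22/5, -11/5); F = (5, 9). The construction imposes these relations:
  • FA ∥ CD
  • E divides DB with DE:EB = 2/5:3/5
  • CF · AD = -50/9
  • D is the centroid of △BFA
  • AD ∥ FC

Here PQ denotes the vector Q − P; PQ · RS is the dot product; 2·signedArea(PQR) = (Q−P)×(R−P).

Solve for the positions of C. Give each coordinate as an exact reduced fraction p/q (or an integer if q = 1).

1. C_x = 14/3  [FA ∥ CD ∩ AD ∥ FC]
2. C_y = 20/3  [FA ∥ CD ∩ AD ∥ FC]
   → C = (14/3, 20/3)

C = (14/3, 20/3)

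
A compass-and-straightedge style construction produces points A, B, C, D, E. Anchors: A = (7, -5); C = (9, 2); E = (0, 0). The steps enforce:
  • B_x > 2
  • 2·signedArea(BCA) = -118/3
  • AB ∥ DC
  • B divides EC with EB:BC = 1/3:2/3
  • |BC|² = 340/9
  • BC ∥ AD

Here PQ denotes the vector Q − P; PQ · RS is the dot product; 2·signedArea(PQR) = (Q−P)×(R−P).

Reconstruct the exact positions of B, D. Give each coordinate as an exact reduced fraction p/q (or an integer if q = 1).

B = (3, 2/3)
D = (13, -11/3)

1. B_x = 3  [B divides EC with EB:BC = 1/3:2/3]
2. B_y = 2/3  [B divides EC with EB:BC = 1/3:2/3]
   → B = (3, 2/3)
3. D_x = 13  [AB ∥ DC ∩ BC ∥ AD]
4. D_y = -11/3  [AB ∥ DC ∩ BC ∥ AD]
   → D = (13, -11/3)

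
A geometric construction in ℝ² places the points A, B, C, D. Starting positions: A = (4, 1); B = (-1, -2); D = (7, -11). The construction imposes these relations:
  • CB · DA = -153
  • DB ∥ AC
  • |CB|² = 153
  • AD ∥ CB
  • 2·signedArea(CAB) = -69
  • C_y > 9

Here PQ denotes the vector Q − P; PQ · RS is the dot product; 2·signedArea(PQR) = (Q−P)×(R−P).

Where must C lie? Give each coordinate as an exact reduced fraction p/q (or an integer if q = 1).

1. C_x = -4  [AD ∥ CB ∩ DB ∥ AC]
2. C_y = 10  [AD ∥ CB ∩ DB ∥ AC]
   → C = (-4, 10)

C = (-4, 10)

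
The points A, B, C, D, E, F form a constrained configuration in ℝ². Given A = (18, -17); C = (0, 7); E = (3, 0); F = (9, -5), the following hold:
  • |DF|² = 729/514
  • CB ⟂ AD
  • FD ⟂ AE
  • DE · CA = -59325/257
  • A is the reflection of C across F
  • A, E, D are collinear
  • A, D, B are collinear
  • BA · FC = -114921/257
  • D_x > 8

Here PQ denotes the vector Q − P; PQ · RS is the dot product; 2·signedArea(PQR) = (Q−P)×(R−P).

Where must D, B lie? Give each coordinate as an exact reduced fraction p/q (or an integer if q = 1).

1. D_x = 4167/514  [A, E, D are collinear ∩ FD ⟂ AE]
2. D_y = -2975/514  [A, E, D are collinear ∩ FD ⟂ AE]
   → D = (4167/514, -2975/514)
3. B_x = -459/257  [A, D, B are collinear ∩ CB ⟂ AD]
4. B_y = 1394/257  [A, D, B are collinear ∩ CB ⟂ AD]
   → B = (-459/257, 1394/257)

B = (-459/257, 1394/257)
D = (4167/514, -2975/514)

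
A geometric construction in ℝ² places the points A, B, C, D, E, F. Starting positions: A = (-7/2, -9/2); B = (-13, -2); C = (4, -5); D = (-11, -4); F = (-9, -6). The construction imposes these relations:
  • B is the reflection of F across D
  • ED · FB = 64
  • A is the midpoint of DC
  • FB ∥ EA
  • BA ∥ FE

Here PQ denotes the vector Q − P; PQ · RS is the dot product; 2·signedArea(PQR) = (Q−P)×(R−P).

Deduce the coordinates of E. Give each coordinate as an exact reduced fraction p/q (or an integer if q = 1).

E = (1/2, -17/2)

1. E_x = 1/2  [FB ∥ EA ∩ BA ∥ FE]
2. E_y = -17/2  [FB ∥ EA ∩ BA ∥ FE]
   → E = (1/2, -17/2)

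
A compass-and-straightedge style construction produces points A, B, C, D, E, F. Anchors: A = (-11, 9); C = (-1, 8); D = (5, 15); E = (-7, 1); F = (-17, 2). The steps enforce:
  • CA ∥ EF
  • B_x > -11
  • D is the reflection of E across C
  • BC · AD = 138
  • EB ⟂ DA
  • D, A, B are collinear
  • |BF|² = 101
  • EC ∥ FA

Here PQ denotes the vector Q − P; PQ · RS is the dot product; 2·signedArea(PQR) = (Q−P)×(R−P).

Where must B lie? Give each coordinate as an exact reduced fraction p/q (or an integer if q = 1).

1. B_x = -739/73  [D, A, B are collinear ∩ EB ⟂ DA]
2. B_y = 681/73  [D, A, B are collinear ∩ EB ⟂ DA]
   → B = (-739/73, 681/73)

B = (-739/73, 681/73)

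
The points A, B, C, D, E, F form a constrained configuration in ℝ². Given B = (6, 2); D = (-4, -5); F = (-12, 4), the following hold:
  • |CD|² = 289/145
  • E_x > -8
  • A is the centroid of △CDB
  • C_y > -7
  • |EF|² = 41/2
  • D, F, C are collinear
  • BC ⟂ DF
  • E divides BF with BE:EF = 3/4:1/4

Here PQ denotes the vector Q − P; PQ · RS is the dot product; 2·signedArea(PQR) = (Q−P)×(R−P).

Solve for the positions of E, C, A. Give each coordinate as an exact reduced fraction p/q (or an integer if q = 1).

A = (-154/435, -1313/435)
C = (-444/145, -878/145)
E = (-15/2, 7/2)

1. E_x = -15/2  [E divides BF with BE:EF = 3/4:1/4]
2. E_y = 7/2  [E divides BF with BE:EF = 3/4:1/4]
   → E = (-15/2, 7/2)
3. C_x = -444/145  [D, F, C are collinear ∩ BC ⟂ DF]
4. C_y = -878/145  [D, F, C are collinear ∩ BC ⟂ DF]
   → C = (-444/145, -878/145)
5. A_x = -154/435  [A is the centroid of △CDB]
6. A_y = -1313/435  [A is the centroid of △CDB]
   → A = (-154/435, -1313/435)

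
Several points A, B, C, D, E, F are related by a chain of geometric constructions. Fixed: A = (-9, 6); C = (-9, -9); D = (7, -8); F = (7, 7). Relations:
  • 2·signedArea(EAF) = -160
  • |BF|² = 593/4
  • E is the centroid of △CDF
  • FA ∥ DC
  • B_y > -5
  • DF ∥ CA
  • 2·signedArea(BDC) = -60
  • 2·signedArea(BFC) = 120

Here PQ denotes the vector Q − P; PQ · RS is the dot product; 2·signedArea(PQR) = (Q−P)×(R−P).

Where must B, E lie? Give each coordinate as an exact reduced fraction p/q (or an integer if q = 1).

1. B_x = 3  [2·signedArea(BDC) = -60 ∩ 2·signedArea(BFC) = 120]
2. B_y = -9/2  [2·signedArea(BDC) = -60 ∩ 2·signedArea(BFC) = 120]
   → B = (3, -9/2)
3. E_x = 5/3  [E is the centroid of △CDF]
4. E_y = -10/3  [E is the centroid of △CDF]
   → E = (5/3, -10/3)

B = (3, -9/2)
E = (5/3, -10/3)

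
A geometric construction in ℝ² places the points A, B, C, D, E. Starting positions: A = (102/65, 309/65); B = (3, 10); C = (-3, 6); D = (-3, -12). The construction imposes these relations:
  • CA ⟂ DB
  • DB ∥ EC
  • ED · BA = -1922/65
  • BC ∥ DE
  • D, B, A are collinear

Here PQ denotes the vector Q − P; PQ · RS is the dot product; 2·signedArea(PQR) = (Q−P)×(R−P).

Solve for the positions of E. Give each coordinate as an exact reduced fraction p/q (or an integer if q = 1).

1. E_x = -9  [DB ∥ EC ∩ BC ∥ DE]
2. E_y = -16  [DB ∥ EC ∩ BC ∥ DE]
   → E = (-9, -16)

E = (-9, -16)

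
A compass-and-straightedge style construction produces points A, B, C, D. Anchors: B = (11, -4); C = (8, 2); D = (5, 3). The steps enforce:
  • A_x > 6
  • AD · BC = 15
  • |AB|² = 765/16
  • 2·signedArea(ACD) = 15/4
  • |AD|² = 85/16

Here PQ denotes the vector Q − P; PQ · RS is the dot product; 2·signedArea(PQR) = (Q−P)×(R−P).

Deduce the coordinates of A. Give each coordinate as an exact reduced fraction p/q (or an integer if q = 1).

1. A_x = 13/2  [AD · BC = 15 ∩ 2·signedArea(ACD) = 15/4]
2. A_y = 5/4  [AD · BC = 15 ∩ 2·signedArea(ACD) = 15/4]
   → A = (13/2, 5/4)

A = (13/2, 5/4)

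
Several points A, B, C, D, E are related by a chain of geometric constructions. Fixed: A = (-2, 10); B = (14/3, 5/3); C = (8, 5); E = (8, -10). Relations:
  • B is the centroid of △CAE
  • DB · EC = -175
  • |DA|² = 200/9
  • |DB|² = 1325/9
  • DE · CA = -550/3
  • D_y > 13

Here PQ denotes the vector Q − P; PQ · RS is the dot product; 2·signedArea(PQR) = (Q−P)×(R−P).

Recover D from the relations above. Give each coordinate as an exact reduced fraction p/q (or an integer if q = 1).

D = (4/3, 40/3)

1. D_x = 4/3  [DB · EC = -175 ∩ DE · CA = -550/3]
2. D_y = 40/3  [DB · EC = -175 ∩ DE · CA = -550/3]
   → D = (4/3, 40/3)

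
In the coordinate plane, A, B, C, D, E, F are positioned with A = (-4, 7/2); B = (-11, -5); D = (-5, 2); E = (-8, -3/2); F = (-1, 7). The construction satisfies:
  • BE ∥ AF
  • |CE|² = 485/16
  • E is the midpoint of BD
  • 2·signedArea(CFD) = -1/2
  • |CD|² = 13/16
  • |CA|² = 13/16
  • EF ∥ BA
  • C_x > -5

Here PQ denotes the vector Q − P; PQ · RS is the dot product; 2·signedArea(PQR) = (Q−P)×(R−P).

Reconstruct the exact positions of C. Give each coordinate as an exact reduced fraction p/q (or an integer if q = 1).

C = (-9/2, 11/4)

1. C_x = -9/2  [line 5·x + -4·y + 67/2 = 0 ∩ |CD|² = 13/16]
2. C_y = 11/4  [line 5·x + -4·y + 67/2 = 0 ∩ |CD|² = 13/16]
   → C = (-9/2, 11/4)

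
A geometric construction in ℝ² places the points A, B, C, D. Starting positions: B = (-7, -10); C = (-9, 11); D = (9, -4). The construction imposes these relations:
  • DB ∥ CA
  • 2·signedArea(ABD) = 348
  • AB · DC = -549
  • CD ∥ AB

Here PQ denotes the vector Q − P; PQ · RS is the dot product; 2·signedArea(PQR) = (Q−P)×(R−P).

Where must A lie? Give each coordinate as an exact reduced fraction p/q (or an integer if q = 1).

1. A_x = -25  [CD ∥ AB ∩ DB ∥ CA]
2. A_y = 5  [CD ∥ AB ∩ DB ∥ CA]
   → A = (-25, 5)

A = (-25, 5)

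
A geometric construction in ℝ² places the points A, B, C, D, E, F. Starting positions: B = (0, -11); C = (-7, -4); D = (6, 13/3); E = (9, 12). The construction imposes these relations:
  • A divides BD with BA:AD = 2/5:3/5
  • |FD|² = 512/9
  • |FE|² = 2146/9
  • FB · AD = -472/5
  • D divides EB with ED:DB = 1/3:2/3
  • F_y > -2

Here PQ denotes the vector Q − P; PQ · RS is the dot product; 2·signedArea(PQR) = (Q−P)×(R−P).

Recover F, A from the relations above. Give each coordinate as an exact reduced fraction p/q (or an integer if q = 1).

1. A_x = 12/5  [A divides BD with BA:AD = 2/5:3/5]
2. A_y = -73/15  [A divides BD with BA:AD = 2/5:3/5]
   → A = (12/5, -73/15)
3. F_x = 2/3  [line -18/5·x + -46/5·y + -34/5 = 0 ∩ |FE|² = 2146/9]
4. F_y = -1  [line -18/5·x + -46/5·y + -34/5 = 0 ∩ |FE|² = 2146/9]
   → F = (2/3, -1)

A = (12/5, -73/15)
F = (2/3, -1)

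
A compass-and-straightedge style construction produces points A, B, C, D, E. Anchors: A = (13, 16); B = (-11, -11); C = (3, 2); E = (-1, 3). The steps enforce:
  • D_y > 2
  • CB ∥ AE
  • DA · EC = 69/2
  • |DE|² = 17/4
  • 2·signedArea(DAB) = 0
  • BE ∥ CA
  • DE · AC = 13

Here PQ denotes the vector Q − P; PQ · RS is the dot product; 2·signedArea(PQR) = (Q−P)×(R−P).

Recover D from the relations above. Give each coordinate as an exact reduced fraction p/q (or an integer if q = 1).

1. D_x = 1  [2·signedArea(DAB) = 0 ∩ DA · EC = 69/2]
2. D_y = 5/2  [2·signedArea(DAB) = 0 ∩ DA · EC = 69/2]
   → D = (1, 5/2)

D = (1, 5/2)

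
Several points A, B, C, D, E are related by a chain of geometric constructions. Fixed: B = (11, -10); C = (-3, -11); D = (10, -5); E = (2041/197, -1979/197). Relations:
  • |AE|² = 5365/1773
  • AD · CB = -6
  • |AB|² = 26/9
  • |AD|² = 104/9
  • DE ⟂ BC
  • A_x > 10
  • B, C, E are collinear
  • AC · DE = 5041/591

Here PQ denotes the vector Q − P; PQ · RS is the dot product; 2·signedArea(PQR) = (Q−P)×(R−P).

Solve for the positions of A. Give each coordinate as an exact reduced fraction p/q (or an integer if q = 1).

A = (32/3, -25/3)

1. A_x = 32/3  [AD · CB = -6 ∩ AC · DE = 5041/591]
2. A_y = -25/3  [AD · CB = -6 ∩ AC · DE = 5041/591]
   → A = (32/3, -25/3)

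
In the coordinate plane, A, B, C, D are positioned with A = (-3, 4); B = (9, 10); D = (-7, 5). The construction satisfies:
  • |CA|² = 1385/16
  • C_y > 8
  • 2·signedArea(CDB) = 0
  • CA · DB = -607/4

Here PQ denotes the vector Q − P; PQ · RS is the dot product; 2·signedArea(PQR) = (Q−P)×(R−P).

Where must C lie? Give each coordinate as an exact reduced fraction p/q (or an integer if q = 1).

C = (5, 35/4)

1. C_x = 5  [2·signedArea(CDB) = 0 ∩ CA · DB = -607/4]
2. C_y = 35/4  [2·signedArea(CDB) = 0 ∩ CA · DB = -607/4]
   → C = (5, 35/4)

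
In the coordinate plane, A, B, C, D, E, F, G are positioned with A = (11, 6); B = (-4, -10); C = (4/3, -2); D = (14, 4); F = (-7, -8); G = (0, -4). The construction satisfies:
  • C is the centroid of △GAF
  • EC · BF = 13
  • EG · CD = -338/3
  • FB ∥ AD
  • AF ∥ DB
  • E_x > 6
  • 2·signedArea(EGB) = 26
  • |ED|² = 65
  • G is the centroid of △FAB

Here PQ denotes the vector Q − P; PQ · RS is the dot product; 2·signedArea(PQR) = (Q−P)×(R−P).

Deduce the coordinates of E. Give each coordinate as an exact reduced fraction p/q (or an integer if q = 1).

1. E_x = 7  [EC · BF = 13 ∩ EG · CD = -338/3]
2. E_y = 0  [EC · BF = 13 ∩ EG · CD = -338/3]
   → E = (7, 0)

E = (7, 0)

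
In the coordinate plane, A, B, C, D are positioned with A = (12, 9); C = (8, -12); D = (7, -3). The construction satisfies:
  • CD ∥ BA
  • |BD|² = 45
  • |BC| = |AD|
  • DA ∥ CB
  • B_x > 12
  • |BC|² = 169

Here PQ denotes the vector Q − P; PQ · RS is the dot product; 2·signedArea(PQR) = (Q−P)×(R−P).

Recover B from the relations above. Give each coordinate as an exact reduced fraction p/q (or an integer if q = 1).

B = (13, 0)

1. B_x = 13  [CD ∥ BA ∩ DA ∥ CB]
2. B_y = 0  [CD ∥ BA ∩ DA ∥ CB]
   → B = (13, 0)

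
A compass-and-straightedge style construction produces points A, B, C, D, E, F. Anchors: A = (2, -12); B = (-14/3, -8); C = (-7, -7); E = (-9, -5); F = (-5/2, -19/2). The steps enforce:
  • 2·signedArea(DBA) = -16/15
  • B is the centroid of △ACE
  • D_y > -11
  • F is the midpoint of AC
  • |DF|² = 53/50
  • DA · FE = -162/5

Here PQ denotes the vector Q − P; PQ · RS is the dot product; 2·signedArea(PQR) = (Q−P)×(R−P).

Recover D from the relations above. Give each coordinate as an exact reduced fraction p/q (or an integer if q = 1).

D = (-8/5, -10)

1. D_x = -8/5  [2·signedArea(DBA) = -16/15 ∩ DA · FE = -162/5]
2. D_y = -10  [2·signedArea(DBA) = -16/15 ∩ DA · FE = -162/5]
   → D = (-8/5, -10)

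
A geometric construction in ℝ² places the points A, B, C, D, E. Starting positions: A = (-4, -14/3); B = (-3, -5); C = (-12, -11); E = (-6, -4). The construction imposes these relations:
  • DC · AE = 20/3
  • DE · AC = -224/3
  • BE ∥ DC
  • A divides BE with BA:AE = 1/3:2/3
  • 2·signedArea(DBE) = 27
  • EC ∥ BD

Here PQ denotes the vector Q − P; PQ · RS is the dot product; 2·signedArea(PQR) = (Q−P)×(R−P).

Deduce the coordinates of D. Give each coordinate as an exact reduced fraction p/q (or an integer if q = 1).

D = (-9, -12)

1. D_x = -9  [BE ∥ DC ∩ EC ∥ BD]
2. D_y = -12  [BE ∥ DC ∩ EC ∥ BD]
   → D = (-9, -12)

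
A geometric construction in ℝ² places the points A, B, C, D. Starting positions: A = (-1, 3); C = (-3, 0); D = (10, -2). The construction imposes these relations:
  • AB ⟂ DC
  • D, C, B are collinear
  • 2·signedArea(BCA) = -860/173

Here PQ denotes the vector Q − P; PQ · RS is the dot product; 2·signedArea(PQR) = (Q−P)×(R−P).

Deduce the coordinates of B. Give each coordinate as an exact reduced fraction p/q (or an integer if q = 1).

B = (-259/173, -40/173)

1. B_x = -259/173  [D, C, B are collinear ∩ AB ⟂ DC]
2. B_y = -40/173  [D, C, B are collinear ∩ AB ⟂ DC]
   → B = (-259/173, -40/173)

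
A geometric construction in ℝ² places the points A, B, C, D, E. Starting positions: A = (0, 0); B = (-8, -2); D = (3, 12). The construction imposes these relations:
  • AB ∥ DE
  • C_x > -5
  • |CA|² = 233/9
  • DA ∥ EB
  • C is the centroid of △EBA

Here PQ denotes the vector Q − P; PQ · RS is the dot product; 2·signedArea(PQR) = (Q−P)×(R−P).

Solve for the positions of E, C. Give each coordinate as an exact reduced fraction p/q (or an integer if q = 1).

1. E_x = -5  [DA ∥ EB ∩ AB ∥ DE]
2. E_y = 10  [DA ∥ EB ∩ AB ∥ DE]
   → E = (-5, 10)
3. C_x = -13/3  [C is the centroid of △EBA]
4. C_y = 8/3  [C is the centroid of △EBA]
   → C = (-13/3, 8/3)

C = (-13/3, 8/3)
E = (-5, 10)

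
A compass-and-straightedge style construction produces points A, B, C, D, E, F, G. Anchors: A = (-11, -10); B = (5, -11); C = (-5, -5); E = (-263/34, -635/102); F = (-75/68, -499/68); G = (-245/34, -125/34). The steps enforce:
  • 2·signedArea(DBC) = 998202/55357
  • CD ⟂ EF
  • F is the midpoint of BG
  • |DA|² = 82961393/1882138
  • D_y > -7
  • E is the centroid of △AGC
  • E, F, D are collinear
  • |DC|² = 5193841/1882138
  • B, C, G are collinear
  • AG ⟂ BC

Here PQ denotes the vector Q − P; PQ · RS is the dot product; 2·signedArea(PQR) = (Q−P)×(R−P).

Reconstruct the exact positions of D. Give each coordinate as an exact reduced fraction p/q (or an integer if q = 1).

1. D_x = -9928023/1882138  [E, F, D are collinear ∩ CD ⟂ EF]
2. D_y = -12494177/1882138  [E, F, D are collinear ∩ CD ⟂ EF]
   → D = (-9928023/1882138, -12494177/1882138)

D = (-9928023/1882138, -12494177/1882138)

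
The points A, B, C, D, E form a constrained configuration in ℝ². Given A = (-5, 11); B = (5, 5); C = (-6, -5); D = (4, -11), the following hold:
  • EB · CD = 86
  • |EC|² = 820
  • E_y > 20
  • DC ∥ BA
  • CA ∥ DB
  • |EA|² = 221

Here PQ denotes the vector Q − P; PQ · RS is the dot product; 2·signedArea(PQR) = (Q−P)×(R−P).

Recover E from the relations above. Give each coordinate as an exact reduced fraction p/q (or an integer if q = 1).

E = (6, 21)

1. E_x = 6  [line -10·x + 6·y + -66 = 0 ∩ |EC|² = 820]
2. E_y = 21  [line -10·x + 6·y + -66 = 0 ∩ |EC|² = 820]
   → E = (6, 21)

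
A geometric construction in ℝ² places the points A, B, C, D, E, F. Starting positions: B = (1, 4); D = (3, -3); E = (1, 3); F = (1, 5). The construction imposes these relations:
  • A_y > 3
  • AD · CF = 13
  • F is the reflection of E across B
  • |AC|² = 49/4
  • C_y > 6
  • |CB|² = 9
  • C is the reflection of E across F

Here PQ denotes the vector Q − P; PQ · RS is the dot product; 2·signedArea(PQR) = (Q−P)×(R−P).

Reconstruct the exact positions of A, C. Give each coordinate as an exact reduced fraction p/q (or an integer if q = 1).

1. C_x = 1  [C is the reflection of E across F]
2. C_y = 7  [C is the reflection of E across F]
   → C = (1, 7)
3. A_y = 7/2  [AD · CF = 13]
4. A_x = 1  [|AC|² = 49/4]
   → A = (1, 7/2)

A = (1, 7/2)
C = (1, 7)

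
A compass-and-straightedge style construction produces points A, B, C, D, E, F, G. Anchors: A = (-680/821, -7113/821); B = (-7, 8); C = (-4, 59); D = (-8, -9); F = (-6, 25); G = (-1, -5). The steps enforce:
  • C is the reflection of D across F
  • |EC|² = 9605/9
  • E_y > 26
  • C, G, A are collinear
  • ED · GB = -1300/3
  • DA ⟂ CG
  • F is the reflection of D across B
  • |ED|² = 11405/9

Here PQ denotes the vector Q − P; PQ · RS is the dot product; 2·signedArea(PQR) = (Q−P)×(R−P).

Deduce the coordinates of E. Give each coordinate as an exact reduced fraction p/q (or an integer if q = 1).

1. E_x = -11/3  [line 6·x + -13·y + 1093/3 = 0 ∩ |ED|² = 11405/9]
2. E_y = 79/3  [line 6·x + -13·y + 1093/3 = 0 ∩ |ED|² = 11405/9]
   → E = (-11/3, 79/3)

E = (-11/3, 79/3)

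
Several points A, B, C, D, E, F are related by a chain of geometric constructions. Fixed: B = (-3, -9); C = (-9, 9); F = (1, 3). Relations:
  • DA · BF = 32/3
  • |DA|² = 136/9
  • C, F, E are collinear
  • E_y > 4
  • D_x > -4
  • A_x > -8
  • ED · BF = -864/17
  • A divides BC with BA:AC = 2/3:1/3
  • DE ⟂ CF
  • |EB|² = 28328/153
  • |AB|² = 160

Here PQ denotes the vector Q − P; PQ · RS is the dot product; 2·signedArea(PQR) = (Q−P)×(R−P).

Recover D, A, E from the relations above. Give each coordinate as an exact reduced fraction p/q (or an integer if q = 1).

A = (-7, 3)
D = (-11/3, 1)
E = (-79/51, 77/17)

1. A_x = -7  [A divides BC with BA:AC = 2/3:1/3]
2. A_y = 3  [A divides BC with BA:AC = 2/3:1/3]
   → A = (-7, 3)
3. E_x = -79/51  [line 6·x + 10·y + -36 = 0 ∩ |EB|² = 28328/153]
4. E_y = 77/17  [line 6·x + 10·y + -36 = 0 ∩ |EB|² = 28328/153]
   → E = (-79/51, 77/17)
5. D_x = -11/3  [DA · BF = 32/3 ∩ DE ⟂ CF]
6. D_y = 1  [DA · BF = 32/3 ∩ DE ⟂ CF]
   → D = (-11/3, 1)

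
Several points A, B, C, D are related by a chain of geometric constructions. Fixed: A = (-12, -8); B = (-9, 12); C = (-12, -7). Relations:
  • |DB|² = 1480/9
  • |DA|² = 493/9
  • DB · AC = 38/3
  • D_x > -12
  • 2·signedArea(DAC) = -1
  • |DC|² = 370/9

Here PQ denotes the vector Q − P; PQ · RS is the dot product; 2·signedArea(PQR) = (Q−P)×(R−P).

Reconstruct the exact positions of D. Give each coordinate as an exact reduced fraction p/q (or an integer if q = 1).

D = (-11, -2/3)

1. D_x = -11  [2·signedArea(DAC) = -1 ∩ DB · AC = 38/3]
2. D_y = -2/3  [2·signedArea(DAC) = -1 ∩ DB · AC = 38/3]
   → D = (-11, -2/3)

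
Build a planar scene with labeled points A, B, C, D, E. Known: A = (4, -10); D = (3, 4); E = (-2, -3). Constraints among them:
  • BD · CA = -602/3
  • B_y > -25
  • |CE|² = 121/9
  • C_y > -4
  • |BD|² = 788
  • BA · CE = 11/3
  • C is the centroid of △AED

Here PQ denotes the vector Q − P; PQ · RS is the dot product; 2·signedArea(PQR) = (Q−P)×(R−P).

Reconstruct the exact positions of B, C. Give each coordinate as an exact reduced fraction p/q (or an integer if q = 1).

1. C_x = 5/3  [C is the centroid of △AED]
2. C_y = -3  [C is the centroid of △AED]
   → C = (5/3, -3)
3. B_x = 5  [BA · CE = 11/3 ∩ BD · CA = -602/3]
4. B_y = -24  [BA · CE = 11/3 ∩ BD · CA = -602/3]
   → B = (5, -24)

B = (5, -24)
C = (5/3, -3)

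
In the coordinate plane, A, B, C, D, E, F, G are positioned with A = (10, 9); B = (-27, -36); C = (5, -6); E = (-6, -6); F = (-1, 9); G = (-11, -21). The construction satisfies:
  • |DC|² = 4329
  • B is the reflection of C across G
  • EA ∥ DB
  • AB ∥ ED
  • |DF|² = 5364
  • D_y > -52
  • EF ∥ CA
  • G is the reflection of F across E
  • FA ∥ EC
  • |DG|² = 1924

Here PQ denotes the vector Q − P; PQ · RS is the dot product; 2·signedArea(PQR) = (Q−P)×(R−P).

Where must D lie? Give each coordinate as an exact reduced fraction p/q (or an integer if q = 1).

1. D_x = -43  [EA ∥ DB ∩ AB ∥ ED]
2. D_y = -51  [EA ∥ DB ∩ AB ∥ ED]
   → D = (-43, -51)

D = (-43, -51)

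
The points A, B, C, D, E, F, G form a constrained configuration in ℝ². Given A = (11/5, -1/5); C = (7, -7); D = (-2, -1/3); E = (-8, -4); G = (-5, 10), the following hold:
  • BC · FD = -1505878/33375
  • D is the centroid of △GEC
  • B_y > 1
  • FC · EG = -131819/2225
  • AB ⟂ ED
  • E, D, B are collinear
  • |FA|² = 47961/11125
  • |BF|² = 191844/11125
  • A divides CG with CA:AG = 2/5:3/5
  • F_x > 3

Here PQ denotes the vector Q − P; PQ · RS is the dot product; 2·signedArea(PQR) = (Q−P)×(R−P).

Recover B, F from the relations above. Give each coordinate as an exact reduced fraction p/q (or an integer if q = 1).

B = (2486/2225, 3497/2225)
F = (7304/2225, -4387/2225)

1. B_x = 2486/2225  [E, D, B are collinear ∩ AB ⟂ ED]
2. B_y = 3497/2225  [E, D, B are collinear ∩ AB ⟂ ED]
   → B = (2486/2225, 3497/2225)
3. F_x = 7304/2225  [FC · EG = -131819/2225 ∩ BC · FD = -1505878/33375]
4. F_y = -4387/2225  [FC · EG = -131819/2225 ∩ BC · FD = -1505878/33375]
   → F = (7304/2225, -4387/2225)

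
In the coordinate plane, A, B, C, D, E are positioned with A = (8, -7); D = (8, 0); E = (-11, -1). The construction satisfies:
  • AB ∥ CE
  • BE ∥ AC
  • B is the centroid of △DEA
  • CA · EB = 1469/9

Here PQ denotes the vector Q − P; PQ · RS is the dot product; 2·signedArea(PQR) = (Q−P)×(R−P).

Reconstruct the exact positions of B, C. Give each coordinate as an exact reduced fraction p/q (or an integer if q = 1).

1. B_x = 5/3  [B is the centroid of △DEA]
2. B_y = -8/3  [B is the centroid of △DEA]
   → B = (5/3, -8/3)
3. C_x = -14/3  [AB ∥ CE ∩ BE ∥ AC]
4. C_y = -16/3  [AB ∥ CE ∩ BE ∥ AC]
   → C = (-14/3, -16/3)

B = (5/3, -8/3)
C = (-14/3, -16/3)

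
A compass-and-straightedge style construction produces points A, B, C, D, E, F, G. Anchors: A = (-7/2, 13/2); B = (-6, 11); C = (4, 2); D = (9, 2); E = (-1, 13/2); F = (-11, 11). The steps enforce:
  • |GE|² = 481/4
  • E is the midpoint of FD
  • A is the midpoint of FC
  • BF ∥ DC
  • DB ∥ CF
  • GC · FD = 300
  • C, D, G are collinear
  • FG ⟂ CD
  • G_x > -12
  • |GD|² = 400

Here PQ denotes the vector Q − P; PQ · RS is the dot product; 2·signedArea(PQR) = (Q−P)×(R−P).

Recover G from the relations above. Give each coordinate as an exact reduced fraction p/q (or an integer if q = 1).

G = (-11, 2)

1. G_x = -11  [C, D, G are collinear ∩ FG ⟂ CD]
2. G_y = 2  [C, D, G are collinear ∩ FG ⟂ CD]
   → G = (-11, 2)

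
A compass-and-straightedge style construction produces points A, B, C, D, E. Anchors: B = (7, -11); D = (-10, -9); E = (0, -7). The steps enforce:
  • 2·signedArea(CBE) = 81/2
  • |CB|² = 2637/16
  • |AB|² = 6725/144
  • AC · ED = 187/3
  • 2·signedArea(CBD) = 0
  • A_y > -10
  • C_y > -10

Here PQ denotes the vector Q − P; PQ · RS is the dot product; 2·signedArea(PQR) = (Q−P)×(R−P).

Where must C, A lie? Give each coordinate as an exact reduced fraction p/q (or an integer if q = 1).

1. C_x = -23/4  [2·signedArea(CBD) = 0 ∩ 2·signedArea(CBE) = 81/2]
2. C_y = -19/2  [2·signedArea(CBD) = 0 ∩ 2·signedArea(CBE) = 81/2]
   → C = (-23/4, -19/2)
3. A_x = 5/12  [line 10·x + 2·y + 85/6 = 0 ∩ |AB|² = 6725/144]
4. A_y = -55/6  [line 10·x + 2·y + 85/6 = 0 ∩ |AB|² = 6725/144]
   → A = (5/12, -55/6)

A = (5/12, -55/6)
C = (-23/4, -19/2)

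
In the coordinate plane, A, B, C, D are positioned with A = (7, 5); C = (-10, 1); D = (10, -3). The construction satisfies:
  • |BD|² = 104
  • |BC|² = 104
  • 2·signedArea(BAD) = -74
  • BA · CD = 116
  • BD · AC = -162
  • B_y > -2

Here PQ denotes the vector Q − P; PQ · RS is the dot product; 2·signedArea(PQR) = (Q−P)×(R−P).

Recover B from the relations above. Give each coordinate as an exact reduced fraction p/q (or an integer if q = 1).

B = (0, -1)

1. B_x = 0  [2·signedArea(BAD) = -74 ∩ BD · AC = -162]
2. B_y = -1  [2·signedArea(BAD) = -74 ∩ BD · AC = -162]
   → B = (0, -1)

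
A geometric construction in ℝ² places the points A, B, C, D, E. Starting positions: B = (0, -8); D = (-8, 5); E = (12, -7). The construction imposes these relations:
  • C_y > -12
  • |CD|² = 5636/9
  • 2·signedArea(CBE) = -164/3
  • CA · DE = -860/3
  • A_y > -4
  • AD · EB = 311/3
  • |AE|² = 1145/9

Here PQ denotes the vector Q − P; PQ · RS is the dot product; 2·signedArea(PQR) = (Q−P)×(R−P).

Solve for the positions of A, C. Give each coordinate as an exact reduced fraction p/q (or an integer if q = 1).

A = (4/3, -10/3)
C = (32/3, -35/3)

1. A_x = 4/3  [line 12·x + 1·y + -38/3 = 0 ∩ |AE|² = 1145/9]
2. A_y = -10/3  [line 12·x + 1·y + -38/3 = 0 ∩ |AE|² = 1145/9]
   → A = (4/3, -10/3)
3. C_x = 32/3  [CA · DE = -860/3 ∩ 2·signedArea(CBE) = -164/3]
4. C_y = -35/3  [CA · DE = -860/3 ∩ 2·signedArea(CBE) = -164/3]
   → C = (32/3, -35/3)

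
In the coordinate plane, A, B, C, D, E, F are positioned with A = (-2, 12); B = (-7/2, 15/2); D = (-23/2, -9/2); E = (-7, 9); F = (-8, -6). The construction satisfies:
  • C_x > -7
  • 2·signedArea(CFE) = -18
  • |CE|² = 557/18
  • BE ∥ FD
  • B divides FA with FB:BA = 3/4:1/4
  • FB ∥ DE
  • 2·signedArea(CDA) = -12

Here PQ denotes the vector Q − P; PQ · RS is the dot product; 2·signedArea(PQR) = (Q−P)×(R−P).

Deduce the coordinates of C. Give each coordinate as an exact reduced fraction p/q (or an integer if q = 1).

1. C_x = -37/6  [2·signedArea(CFE) = -18 ∩ 2·signedArea(CDA) = -12]
2. C_y = 7/2  [2·signedArea(CFE) = -18 ∩ 2·signedArea(CDA) = -12]
   → C = (-37/6, 7/2)

C = (-37/6, 7/2)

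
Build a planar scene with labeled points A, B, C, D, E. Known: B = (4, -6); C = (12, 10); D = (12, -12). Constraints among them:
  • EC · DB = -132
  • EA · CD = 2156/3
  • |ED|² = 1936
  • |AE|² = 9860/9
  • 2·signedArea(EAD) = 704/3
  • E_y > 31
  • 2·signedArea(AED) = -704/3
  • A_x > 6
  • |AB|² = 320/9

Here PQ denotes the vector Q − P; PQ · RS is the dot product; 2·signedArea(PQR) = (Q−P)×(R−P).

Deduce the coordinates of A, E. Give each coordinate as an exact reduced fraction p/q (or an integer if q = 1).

1. E_x = 12  [line 8·x + -6·y + 96 = 0 ∩ |ED|² = 1936]
2. E_y = 32  [line 8·x + -6·y + 96 = 0 ∩ |ED|² = 1936]
   → E = (12, 32)
3. A_x = 20/3  [2·signedArea(AED) = -704/3 ∩ EA · CD = 2156/3]
4. A_y = -2/3  [2·signedArea(AED) = -704/3 ∩ EA · CD = 2156/3]
   → A = (20/3, -2/3)

A = (20/3, -2/3)
E = (12, 32)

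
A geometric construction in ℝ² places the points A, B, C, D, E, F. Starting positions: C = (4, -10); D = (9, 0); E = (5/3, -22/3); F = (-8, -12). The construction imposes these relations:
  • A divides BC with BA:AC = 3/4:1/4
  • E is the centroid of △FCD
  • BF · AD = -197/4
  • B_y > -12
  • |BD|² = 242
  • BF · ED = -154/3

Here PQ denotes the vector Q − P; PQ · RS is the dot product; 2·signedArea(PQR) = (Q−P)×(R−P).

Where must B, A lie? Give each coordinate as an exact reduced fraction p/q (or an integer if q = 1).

1. B_x = -2  [line -22/3·x + -22/3·y + -286/3 = 0 ∩ |BD|² = 242]
2. B_y = -11  [line -22/3·x + -22/3·y + -286/3 = 0 ∩ |BD|² = 242]
   → B = (-2, -11)
3. A_x = 5/2  [A divides BC with BA:AC = 3/4:1/4]
4. A_y = -41/4  [A divides BC with BA:AC = 3/4:1/4]
   → A = (5/2, -41/4)

A = (5/2, -41/4)
B = (-2, -11)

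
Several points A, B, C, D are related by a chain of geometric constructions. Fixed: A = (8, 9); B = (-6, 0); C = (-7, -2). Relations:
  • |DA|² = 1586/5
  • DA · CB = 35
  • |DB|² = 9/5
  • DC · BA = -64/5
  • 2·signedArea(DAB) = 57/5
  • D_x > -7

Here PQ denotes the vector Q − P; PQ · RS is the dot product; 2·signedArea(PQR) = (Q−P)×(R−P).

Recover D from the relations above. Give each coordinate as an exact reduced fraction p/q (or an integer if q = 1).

D = (-33/5, -6/5)

1. D_x = -33/5  [DA · CB = 35 ∩ 2·signedArea(DAB) = 57/5]
2. D_y = -6/5  [DA · CB = 35 ∩ 2·signedArea(DAB) = 57/5]
   → D = (-33/5, -6/5)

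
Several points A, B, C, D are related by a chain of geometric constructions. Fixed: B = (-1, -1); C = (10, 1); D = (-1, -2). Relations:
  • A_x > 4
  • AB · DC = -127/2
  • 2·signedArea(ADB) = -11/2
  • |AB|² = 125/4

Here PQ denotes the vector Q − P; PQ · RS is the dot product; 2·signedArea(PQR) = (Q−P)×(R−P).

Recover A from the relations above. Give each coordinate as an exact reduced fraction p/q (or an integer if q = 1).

1. A_x = 9/2  [2·signedArea(ADB) = -11/2 ∩ AB · DC = -127/2]
2. A_y = 0  [2·signedArea(ADB) = -11/2 ∩ AB · DC = -127/2]
   → A = (9/2, 0)

A = (9/2, 0)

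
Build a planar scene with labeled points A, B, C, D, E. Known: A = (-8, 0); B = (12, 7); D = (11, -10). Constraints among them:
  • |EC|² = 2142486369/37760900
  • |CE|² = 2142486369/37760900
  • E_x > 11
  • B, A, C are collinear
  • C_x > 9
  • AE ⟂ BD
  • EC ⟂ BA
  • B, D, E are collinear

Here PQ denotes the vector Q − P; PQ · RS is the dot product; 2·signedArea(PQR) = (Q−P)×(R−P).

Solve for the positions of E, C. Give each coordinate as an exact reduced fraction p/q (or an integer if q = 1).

C = (117610/13021, 776223/130210)
E = (3341/290, -333/290)

1. E_x = 3341/290  [B, D, E are collinear ∩ AE ⟂ BD]
2. E_y = -333/290  [B, D, E are collinear ∩ AE ⟂ BD]
   → E = (3341/290, -333/290)
3. C_x = 117610/13021  [B, A, C are collinear ∩ EC ⟂ BA]
4. C_y = 776223/130210  [B, A, C are collinear ∩ EC ⟂ BA]
   → C = (117610/13021, 776223/130210)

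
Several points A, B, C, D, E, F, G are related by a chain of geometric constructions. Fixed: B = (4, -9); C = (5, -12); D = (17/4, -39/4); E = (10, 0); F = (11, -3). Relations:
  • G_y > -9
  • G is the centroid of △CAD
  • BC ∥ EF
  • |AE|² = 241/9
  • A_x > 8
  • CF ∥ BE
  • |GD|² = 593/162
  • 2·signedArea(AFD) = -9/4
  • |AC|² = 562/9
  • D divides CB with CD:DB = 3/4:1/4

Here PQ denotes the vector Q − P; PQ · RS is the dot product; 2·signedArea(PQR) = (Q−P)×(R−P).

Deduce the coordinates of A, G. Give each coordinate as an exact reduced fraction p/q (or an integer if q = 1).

1. A_x = 26/3  [line 27/4·x + -27/4·y + -369/4 = 0 ∩ |AC|² = 562/9]
2. A_y = -5  [line 27/4·x + -27/4·y + -369/4 = 0 ∩ |AC|² = 562/9]
   → A = (26/3, -5)
3. G_x = 215/36  [G is the centroid of △CAD]
4. G_y = -107/12  [G is the centroid of △CAD]
   → G = (215/36, -107/12)

A = (26/3, -5)
G = (215/36, -107/12)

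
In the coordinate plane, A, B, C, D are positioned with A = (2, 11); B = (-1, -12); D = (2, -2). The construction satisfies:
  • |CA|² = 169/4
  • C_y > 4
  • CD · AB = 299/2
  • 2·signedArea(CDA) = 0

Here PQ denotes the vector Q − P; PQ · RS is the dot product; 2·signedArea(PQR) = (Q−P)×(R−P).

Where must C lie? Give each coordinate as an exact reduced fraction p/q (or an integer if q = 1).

1. C_x = 2  [2·signedArea(CDA) = 0 ∩ CD · AB = 299/2]
2. C_y = 9/2  [2·signedArea(CDA) = 0 ∩ CD · AB = 299/2]
   → C = (2, 9/2)

C = (2, 9/2)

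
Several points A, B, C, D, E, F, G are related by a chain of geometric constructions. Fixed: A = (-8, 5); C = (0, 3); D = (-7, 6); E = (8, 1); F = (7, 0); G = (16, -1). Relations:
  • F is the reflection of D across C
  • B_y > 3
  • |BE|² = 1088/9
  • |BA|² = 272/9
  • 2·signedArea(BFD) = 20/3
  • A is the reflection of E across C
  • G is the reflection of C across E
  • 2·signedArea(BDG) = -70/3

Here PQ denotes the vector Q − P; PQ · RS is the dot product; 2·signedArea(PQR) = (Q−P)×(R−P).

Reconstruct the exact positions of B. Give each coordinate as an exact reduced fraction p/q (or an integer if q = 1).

1. B_x = -8/3  [2·signedArea(BDG) = -70/3 ∩ 2·signedArea(BFD) = 20/3]
2. B_y = 11/3  [2·signedArea(BDG) = -70/3 ∩ 2·signedArea(BFD) = 20/3]
   → B = (-8/3, 11/3)

B = (-8/3, 11/3)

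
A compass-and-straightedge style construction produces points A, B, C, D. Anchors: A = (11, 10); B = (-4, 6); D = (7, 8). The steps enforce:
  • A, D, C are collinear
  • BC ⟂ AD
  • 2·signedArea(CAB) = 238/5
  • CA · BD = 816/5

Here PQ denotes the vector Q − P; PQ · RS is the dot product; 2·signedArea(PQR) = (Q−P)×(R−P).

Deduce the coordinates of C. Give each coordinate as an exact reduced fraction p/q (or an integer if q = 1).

C = (-13/5, 16/5)

1. C_x = -13/5  [A, D, C are collinear ∩ BC ⟂ AD]
2. C_y = 16/5  [A, D, C are collinear ∩ BC ⟂ AD]
   → C = (-13/5, 16/5)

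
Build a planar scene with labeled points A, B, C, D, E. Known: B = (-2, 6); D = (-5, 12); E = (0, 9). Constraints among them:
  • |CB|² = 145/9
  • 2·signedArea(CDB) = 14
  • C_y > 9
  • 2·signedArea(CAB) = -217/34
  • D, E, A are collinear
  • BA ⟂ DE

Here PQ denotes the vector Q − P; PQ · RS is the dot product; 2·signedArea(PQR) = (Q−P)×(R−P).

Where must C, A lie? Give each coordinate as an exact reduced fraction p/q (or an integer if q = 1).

A = (-5/34, 309/34)
C = (-5/3, 10)

1. C_x = -5/3  [line 6·x + 3·y + -20 = 0 ∩ |CB|² = 145/9]
2. C_y = 10  [line 6·x + 3·y + -20 = 0 ∩ |CB|² = 145/9]
   → C = (-5/3, 10)
3. A_x = -5/34  [2·signedArea(CAB) = -217/34 ∩ D, E, A are collinear]
4. A_y = 309/34  [2·signedArea(CAB) = -217/34 ∩ D, E, A are collinear]
   → A = (-5/34, 309/34)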